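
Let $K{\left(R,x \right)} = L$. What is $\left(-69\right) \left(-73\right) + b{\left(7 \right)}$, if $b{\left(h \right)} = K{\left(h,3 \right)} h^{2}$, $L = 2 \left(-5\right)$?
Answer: $4547$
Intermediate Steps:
$L = -10$
$K{\left(R,x \right)} = -10$
$b{\left(h \right)} = - 10 h^{2}$
$\left(-69\right) \left(-73\right) + b{\left(7 \right)} = \left(-69\right) \left(-73\right) - 10 \cdot 7^{2} = 5037 - 490 = 4547$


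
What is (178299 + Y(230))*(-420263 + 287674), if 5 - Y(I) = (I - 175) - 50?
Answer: -23640486111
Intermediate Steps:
Y(I) = 230 - I (Y(I) = 5 - ((I - 175) - 50) = 5 - ((-175 + I) - 50) = 5 - (-225 + I) = 5 + (225 - I) = 230 - I)
(178299 + Y(230))*(-420263 + 287674) = (178299 + (230 - 1*230))*(-420263 + 287674) = (178299 + (230 - 230))*(-132589) = (178299 + 0)*(-132589) = 178299*(-132589) = -23640486111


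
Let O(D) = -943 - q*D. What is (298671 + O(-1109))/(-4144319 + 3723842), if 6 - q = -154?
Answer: -475168/420477 ≈ -1.1301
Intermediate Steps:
q = 160 (q = 6 - 1*(-154) = 6 + 154 = 160)
O(D) = -943 - 160*D
(298671 + O(-1109))/(-4144319 + 3723842) = (298671 + (-943 - 160*(-1109)))/(-4144319 + 3723842) = (298671 + (-943 + 177440))/(-420477) = (298671 + 176497)*(-1/420477) = 475168*(-1/420477) = -475168/420477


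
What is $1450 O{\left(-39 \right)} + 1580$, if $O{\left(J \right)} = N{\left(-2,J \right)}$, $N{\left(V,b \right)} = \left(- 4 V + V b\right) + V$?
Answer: $123380$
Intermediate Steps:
$N{\left(V,b \right)} = - 3 V + V b$
$O{\left(J \right)} = 6 - 2 J$ ($O{\left(J \right)} = - 2 \left(-3 + J\right) = 6 - 2 J$)
$1450 O{\left(-39 \right)} + 1580 = 1450 \left(6 - -78\right) + 1580 = 1450 \left(6 + 78\right) + 1580 = 1450 \cdot 84 + 1580 = 121800 + 1580 = 123380$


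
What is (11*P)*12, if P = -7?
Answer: -924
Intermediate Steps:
(11*P)*12 = (11*(-7))*12 = -77*12 = -924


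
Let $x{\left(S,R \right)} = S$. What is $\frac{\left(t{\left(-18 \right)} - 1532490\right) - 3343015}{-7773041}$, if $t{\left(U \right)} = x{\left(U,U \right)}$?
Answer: $\frac{4875523}{7773041} \approx 0.62724$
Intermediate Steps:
$t{\left(U \right)} = U$
$\frac{\left(t{\left(-18 \right)} - 1532490\right) - 3343015}{-7773041} = \frac{\left(-18 - 1532490\right) - 3343015}{-7773041} = \left(-1532508 - 3343015\right) \left(- \frac{1}{7773041}\right) = \left(-4875523\right) \left(- \frac{1}{7773041}\right) = \frac{4875523}{7773041}$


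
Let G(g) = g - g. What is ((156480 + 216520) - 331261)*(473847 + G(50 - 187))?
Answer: 19777899933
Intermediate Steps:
G(g) = 0
((156480 + 216520) - 331261)*(473847 + G(50 - 187)) = ((156480 + 216520) - 331261)*(473847 + 0) = (373000 - 331261)*473847 = 41739*473847 = 19777899933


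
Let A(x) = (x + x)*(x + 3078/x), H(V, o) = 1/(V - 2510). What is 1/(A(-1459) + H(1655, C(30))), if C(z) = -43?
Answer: 855/3645307889 ≈ 2.3455e-7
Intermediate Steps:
H(V, o) = 1/(-2510 + V)
A(x) = 2*x*(x + 3078/x) (A(x) = (2*x)*(x + 3078/x) = 2*x*(x + 3078/x))
1/(A(-1459) + H(1655, C(30))) = 1/((6156 + 2*(-1459)**2) + 1/(-2510 + 1655)) = 1/((6156 + 2*2128681) + 1/(-855)) = 1/((6156 + 4257362) - 1/855) = 1/(4263518 - 1/855) = 1/(3645307889/855) = 855/3645307889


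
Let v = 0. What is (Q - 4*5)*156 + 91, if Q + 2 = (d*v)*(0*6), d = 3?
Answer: -3341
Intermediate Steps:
Q = -2 (Q = -2 + (3*0)*(0*6) = -2 + 0*0 = -2 + 0 = -2)
(Q - 4*5)*156 + 91 = (-2 - 4*5)*156 + 91 = (-2 - 20)*156 + 91 = -22*156 + 91 = -3432 + 91 = -3341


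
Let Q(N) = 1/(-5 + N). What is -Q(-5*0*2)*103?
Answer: 103/5 ≈ 20.600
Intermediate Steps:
-Q(-5*0*2)*103 = -103/(-5 - 5*0*2) = -103/(-5 + 0*2) = -103/(-5 + 0) = -103/(-5) = -(-1)*103/5 = -1*(-103/5) = 103/5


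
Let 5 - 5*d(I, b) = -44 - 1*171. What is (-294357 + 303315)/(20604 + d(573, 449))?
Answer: 4479/10324 ≈ 0.43384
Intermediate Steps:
d(I, b) = 44 (d(I, b) = 1 - (-44 - 1*171)/5 = 1 - (-44 - 171)/5 = 1 - 1/5*(-215) = 1 + 43 = 44)
(-294357 + 303315)/(20604 + d(573, 449)) = (-294357 + 303315)/(20604 + 44) = 8958/20648 = 8958*(1/20648) = 4479/10324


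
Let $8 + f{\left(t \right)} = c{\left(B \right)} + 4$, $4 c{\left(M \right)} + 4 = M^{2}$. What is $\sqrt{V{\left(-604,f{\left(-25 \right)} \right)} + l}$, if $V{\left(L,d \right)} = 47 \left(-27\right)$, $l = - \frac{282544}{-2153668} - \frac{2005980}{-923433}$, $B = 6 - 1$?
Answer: $\frac{i \sqrt{34791917932709346938659669}}{165730675187} \approx 35.591 i$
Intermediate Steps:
$B = 5$
$l = \frac{381760449016}{165730675187}$ ($l = \left(-282544\right) \left(- \frac{1}{2153668}\right) - - \frac{668660}{307811} = \frac{70636}{538417} + \frac{668660}{307811} = \frac{381760449016}{165730675187} \approx 2.3035$)
$c{\left(M \right)} = -1 + \frac{M^{2}}{4}$
$f{\left(t \right)} = \frac{5}{4}$ ($f{\left(t \right)} = -8 + \left(\left(-1 + \frac{5^{2}}{4}\right) + 4\right) = -8 + \left(\left(-1 + \frac{1}{4} \cdot 25\right) + 4\right) = -8 + \left(\left(-1 + \frac{25}{4}\right) + 4\right) = -8 + \left(\frac{21}{4} + 4\right) = -8 + \frac{37}{4} = \frac{5}{4}$)
$V{\left(L,d \right)} = -1269$
$\sqrt{V{\left(-604,f{\left(-25 \right)} \right)} + l} = \sqrt{-1269 + \frac{381760449016}{165730675187}} = \sqrt{- \frac{209930466363287}{165730675187}} = \frac{i \sqrt{34791917932709346938659669}}{165730675187}$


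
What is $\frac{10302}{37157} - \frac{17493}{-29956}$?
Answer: $\frac{958594113}{1113075092} \approx 0.86121$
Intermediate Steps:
$\frac{10302}{37157} - \frac{17493}{-29956} = 10302 \cdot \frac{1}{37157} - - \frac{17493}{29956} = \frac{10302}{37157} + \frac{17493}{29956} = \frac{958594113}{1113075092}$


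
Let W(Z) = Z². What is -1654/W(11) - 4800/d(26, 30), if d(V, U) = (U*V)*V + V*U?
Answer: -590234/42471 ≈ -13.897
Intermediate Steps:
d(V, U) = U*V + U*V² (d(V, U) = U*V² + U*V = U*V + U*V²)
-1654/W(11) - 4800/d(26, 30) = -1654/(11²) - 4800*1/(780*(1 + 26)) = -1654/121 - 4800/(30*26*27) = -1654*1/121 - 4800/21060 = -1654/121 - 4800*1/21060 = -1654/121 - 80/351 = -590234/42471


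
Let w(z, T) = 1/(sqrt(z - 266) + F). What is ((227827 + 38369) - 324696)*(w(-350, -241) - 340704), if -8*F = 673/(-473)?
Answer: 7032315678455265120/352829801 + 67011310080*I*sqrt(154)/352829801 ≈ 1.9931e+10 + 2356.9*I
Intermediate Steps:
F = 673/3784 (F = -673/(8*(-473)) = -673*(-1)/(8*473) = -1/8*(-673/473) = 673/3784 ≈ 0.17785)
w(z, T) = 1/(673/3784 + sqrt(-266 + z)) (w(z, T) = 1/(sqrt(z - 266) + 673/3784) = 1/(sqrt(-266 + z) + 673/3784) = 1/(673/3784 + sqrt(-266 + z)))
((227827 + 38369) - 324696)*(w(-350, -241) - 340704) = ((227827 + 38369) - 324696)*(3784/(673 + 3784*sqrt(-266 - 350)) - 340704) = (266196 - 324696)*(3784/(673 + 3784*sqrt(-616)) - 340704) = -58500*(3784/(673 + 3784*(2*I*sqrt(154))) - 340704) = -58500*(3784/(673 + 7568*I*sqrt(154)) - 340704) = -58500*(-340704 + 3784/(673 + 7568*I*sqrt(154))) = 19931184000 - 221364000/(673 + 7568*I*sqrt(154))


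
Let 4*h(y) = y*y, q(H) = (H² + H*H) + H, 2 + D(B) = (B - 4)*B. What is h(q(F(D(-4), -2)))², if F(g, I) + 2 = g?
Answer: 405519334416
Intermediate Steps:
D(B) = -2 + B*(-4 + B) (D(B) = -2 + (B - 4)*B = -2 + (-4 + B)*B = -2 + B*(-4 + B))
F(g, I) = -2 + g
q(H) = H + 2*H² (q(H) = (H² + H²) + H = 2*H² + H = H + 2*H²)
h(y) = y²/4 (h(y) = (y*y)/4 = y²/4)
h(q(F(D(-4), -2)))² = (((-2 + (-2 + (-4)² - 4*(-4)))*(1 + 2*(-2 + (-2 + (-4)² - 4*(-4)))))²/4)² = (((-2 + (-2 + 16 + 16))*(1 + 2*(-2 + (-2 + 16 + 16))))²/4)² = (((-2 + 30)*(1 + 2*(-2 + 30)))²/4)² = ((28*(1 + 2*28))²/4)² = ((28*(1 + 56))²/4)² = ((28*57)²/4)² = ((¼)*1596²)² = ((¼)*2547216)² = 636804² = 405519334416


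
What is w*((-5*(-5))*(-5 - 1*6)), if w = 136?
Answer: -37400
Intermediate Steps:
w*((-5*(-5))*(-5 - 1*6)) = 136*((-5*(-5))*(-5 - 1*6)) = 136*(25*(-5 - 6)) = 136*(25*(-11)) = 136*(-275) = -37400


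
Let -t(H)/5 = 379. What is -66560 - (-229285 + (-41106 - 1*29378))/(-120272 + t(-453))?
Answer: -8131735289/122167 ≈ -66563.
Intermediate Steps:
t(H) = -1895 (t(H) = -5*379 = -1895)
-66560 - (-229285 + (-41106 - 1*29378))/(-120272 + t(-453)) = -66560 - (-229285 + (-41106 - 1*29378))/(-120272 - 1895) = -66560 - (-229285 + (-41106 - 29378))/(-122167) = -66560 - (-229285 - 70484)*(-1)/122167 = -66560 - (-299769)*(-1)/122167 = -66560 - 1*299769/122167 = -66560 - 299769/122167 = -8131735289/122167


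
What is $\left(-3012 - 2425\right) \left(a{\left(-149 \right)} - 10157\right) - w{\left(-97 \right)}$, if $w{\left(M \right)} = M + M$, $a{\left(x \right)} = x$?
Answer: $56033916$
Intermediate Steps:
$w{\left(M \right)} = 2 M$
$\left(-3012 - 2425\right) \left(a{\left(-149 \right)} - 10157\right) - w{\left(-97 \right)} = \left(-3012 - 2425\right) \left(-149 - 10157\right) - 2 \left(-97\right) = \left(-5437\right) \left(-10306\right) - -194 = 56033722 + 194 = 56033916$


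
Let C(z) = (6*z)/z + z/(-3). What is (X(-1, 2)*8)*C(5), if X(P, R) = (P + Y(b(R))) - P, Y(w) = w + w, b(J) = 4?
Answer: 832/3 ≈ 277.33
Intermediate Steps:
Y(w) = 2*w
X(P, R) = 8 (X(P, R) = (P + 2*4) - P = (P + 8) - P = (8 + P) - P = 8)
C(z) = 6 - z/3 (C(z) = 6 + z*(-⅓) = 6 - z/3)
(X(-1, 2)*8)*C(5) = (8*8)*(6 - ⅓*5) = 64*(6 - 5/3) = 64*(13/3) = 832/3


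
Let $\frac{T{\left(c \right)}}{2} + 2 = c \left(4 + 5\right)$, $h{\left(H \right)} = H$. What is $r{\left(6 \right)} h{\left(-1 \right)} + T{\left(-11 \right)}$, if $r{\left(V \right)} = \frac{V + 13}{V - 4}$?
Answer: $- \frac{423}{2} \approx -211.5$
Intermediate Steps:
$r{\left(V \right)} = \frac{13 + V}{-4 + V}$
$T{\left(c \right)} = -4 + 18 c$ ($T{\left(c \right)} = -4 + 2 c \left(4 + 5\right) = -4 + 2 c 9 = -4 + 2 \cdot 9 c = -4 + 18 c$)
$r{\left(6 \right)} h{\left(-1 \right)} + T{\left(-11 \right)} = \frac{13 + 6}{-4 + 6} \left(-1\right) + \left(-4 + 18 \left(-11\right)\right) = \frac{1}{2} \cdot 19 \left(-1\right) - 202 = \frac{19}{2} \left(-1\right) - 202 = - \frac{19}{2} - 202 = - \frac{423}{2}$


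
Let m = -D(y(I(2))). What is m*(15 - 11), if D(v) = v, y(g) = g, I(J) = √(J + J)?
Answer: -8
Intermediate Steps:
I(J) = √2*√J (I(J) = √(2*J) = √2*√J)
m = -2 (m = -√2*√2 = -1*2 = -2)
m*(15 - 11) = -2*(15 - 11) = -2*4 = -8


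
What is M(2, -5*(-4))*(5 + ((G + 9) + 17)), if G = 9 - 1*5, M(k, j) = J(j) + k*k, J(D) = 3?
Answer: 245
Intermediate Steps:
M(k, j) = 3 + k² (M(k, j) = 3 + k*k = 3 + k²)
G = 4 (G = 9 - 5 = 4)
M(2, -5*(-4))*(5 + ((G + 9) + 17)) = (3 + 2²)*(5 + ((4 + 9) + 17)) = (3 + 4)*(5 + (13 + 17)) = 7*(5 + 30) = 7*35 = 245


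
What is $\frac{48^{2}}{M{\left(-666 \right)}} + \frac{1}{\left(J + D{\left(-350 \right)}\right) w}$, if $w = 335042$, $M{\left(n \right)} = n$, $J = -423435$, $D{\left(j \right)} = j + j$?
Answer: $- \frac{18189188949797}{5257812430790} \approx -3.4595$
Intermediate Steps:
$D{\left(j \right)} = 2 j$
$\frac{48^{2}}{M{\left(-666 \right)}} + \frac{1}{\left(J + D{\left(-350 \right)}\right) w} = \frac{48^{2}}{-666} + \frac{1}{\left(-423435 + 2 \left(-350\right)\right) 335042} = 2304 \left(- \frac{1}{666}\right) + \frac{1}{-423435 - 700} \cdot \frac{1}{335042} = - \frac{128}{37} + \frac{1}{-424135} \cdot \frac{1}{335042} = - \frac{128}{37} - \frac{1}{142103038670} = - \frac{18189188949797}{5257812430790}$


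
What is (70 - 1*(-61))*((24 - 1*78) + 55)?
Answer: 131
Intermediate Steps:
(70 - 1*(-61))*((24 - 1*78) + 55) = (70 + 61)*((24 - 78) + 55) = 131*(-54 + 55) = 131*1 = 131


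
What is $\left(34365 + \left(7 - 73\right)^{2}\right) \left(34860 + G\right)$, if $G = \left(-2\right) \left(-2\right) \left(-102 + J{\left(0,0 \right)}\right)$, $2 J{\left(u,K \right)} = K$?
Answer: $1334015892$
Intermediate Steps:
$J{\left(u,K \right)} = \frac{K}{2}$
$G = -408$ ($G = \left(-2\right) \left(-2\right) \left(-102 + \frac{1}{2} \cdot 0\right) = 4 \left(-102 + 0\right) = 4 \left(-102\right) = -408$)
$\left(34365 + \left(7 - 73\right)^{2}\right) \left(34860 + G\right) = \left(34365 + \left(7 - 73\right)^{2}\right) \left(34860 - 408\right) = \left(34365 + \left(-66\right)^{2}\right) 34452 = \left(34365 + 4356\right) 34452 = 38721 \cdot 34452 = 1334015892$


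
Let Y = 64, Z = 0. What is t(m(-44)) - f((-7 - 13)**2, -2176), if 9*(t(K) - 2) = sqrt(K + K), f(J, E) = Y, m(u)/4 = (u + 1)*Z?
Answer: -62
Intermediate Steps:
m(u) = 0 (m(u) = 4*((u + 1)*0) = 4*((1 + u)*0) = 4*0 = 0)
f(J, E) = 64
t(K) = 2 + sqrt(2)*sqrt(K)/9 (t(K) = 2 + sqrt(K + K)/9 = 2 + sqrt(2*K)/9 = 2 + (sqrt(2)*sqrt(K))/9 = 2 + sqrt(2)*sqrt(K)/9)
t(m(-44)) - f((-7 - 13)**2, -2176) = (2 + sqrt(2)*sqrt(0)/9) - 1*64 = (2 + (1/9)*sqrt(2)*0) - 64 = (2 + 0) - 64 = 2 - 64 = -62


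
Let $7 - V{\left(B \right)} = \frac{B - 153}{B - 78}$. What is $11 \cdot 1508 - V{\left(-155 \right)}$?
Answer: $\frac{3863681}{233} \approx 16582.0$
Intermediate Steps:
$V{\left(B \right)} = 7 - \frac{-153 + B}{-78 + B}$ ($V{\left(B \right)} = 7 - \frac{B - 153}{B - 78} = 7 - \frac{-153 + B}{-78 + B}$)
$11 \cdot 1508 - V{\left(-155 \right)} = 11 \cdot 1508 - \frac{3 \left(-131 + 2 \left(-155\right)\right)}{-78 - 155} = 16588 - \frac{3 \left(-131 - 310\right)}{-233} = 16588 - 3 \left(- \frac{1}{233}\right) \left(-441\right) = 16588 - \frac{1323}{233} = \frac{3863681}{233}$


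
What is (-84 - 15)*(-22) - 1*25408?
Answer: -23230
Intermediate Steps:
(-84 - 15)*(-22) - 1*25408 = -99*(-22) - 25408 = 2178 - 25408 = -23230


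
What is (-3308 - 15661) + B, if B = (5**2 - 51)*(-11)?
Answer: -18683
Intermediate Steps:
B = 286 (B = (25 - 51)*(-11) = -26*(-11) = 286)
(-3308 - 15661) + B = (-3308 - 15661) + 286 = -18969 + 286 = -18683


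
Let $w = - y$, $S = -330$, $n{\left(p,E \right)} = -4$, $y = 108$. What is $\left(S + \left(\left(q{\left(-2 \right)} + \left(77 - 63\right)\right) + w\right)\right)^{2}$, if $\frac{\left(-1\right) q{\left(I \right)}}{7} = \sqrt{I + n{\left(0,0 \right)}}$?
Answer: $179482 + 5936 i \sqrt{6} \approx 1.7948 \cdot 10^{5} + 14540.0 i$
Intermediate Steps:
$q{\left(I \right)} = - 7 \sqrt{-4 + I}$ ($q{\left(I \right)} = - 7 \sqrt{I - 4} = - 7 \sqrt{-4 + I}$)
$w = -108$ ($w = \left(-1\right) 108 = -108$)
$\left(S + \left(\left(q{\left(-2 \right)} + \left(77 - 63\right)\right) + w\right)\right)^{2} = \left(-330 - \left(94 + 7 \sqrt{-4 - 2}\right)\right)^{2} = \left(-330 - \left(94 + 7 i \sqrt{6}\right)\right)^{2} = \left(-424 - 7 i \sqrt{6}\right)^{2}$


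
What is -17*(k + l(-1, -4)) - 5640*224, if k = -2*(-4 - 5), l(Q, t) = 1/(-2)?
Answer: -2527315/2 ≈ -1.2637e+6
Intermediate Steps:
l(Q, t) = -½
k = 18 (k = -2*(-9) = 18)
-17*(k + l(-1, -4)) - 5640*224 = -17*(18 - ½) - 5640*224 = -17*35/2 - 1410*896 = -595/2 - 1263360 = -2527315/2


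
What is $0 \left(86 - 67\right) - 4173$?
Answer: $-4173$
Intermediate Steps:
$0 \left(86 - 67\right) - 4173 = 0 \cdot 19 - 4173 = 0 - 4173 = -4173$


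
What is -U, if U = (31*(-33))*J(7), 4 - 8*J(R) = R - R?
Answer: 1023/2 ≈ 511.50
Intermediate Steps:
J(R) = 1/2 (J(R) = 1/2 - (R - R)/8 = 1/2 - 1/8*0 = 1/2 + 0 = 1/2)
U = -1023/2 (U = (31*(-33))*(1/2) = -1023*1/2 = -1023/2 ≈ -511.50)
-U = -1*(-1023/2) = 1023/2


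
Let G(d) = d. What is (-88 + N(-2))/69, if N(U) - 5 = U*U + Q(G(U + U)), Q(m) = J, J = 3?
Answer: -76/69 ≈ -1.1014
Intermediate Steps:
Q(m) = 3
N(U) = 8 + U² (N(U) = 5 + (U*U + 3) = 5 + (U² + 3) = 5 + (3 + U²) = 8 + U²)
(-88 + N(-2))/69 = (-88 + (8 + (-2)²))/69 = (-88 + (8 + 4))*(1/69) = (-88 + 12)*(1/69) = -76*1/69 = -76/69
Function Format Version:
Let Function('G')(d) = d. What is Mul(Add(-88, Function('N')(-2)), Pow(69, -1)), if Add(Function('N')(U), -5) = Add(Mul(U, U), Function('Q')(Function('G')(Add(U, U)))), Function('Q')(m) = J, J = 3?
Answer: Rational(-76, 69) ≈ -1.1014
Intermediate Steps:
Function('Q')(m) = 3
Function('N')(U) = Add(8, Pow(U, 2)) (Function('N')(U) = Add(5, Add(Mul(U, U), 3)) = Add(5, Add(Pow(U, 2), 3)) = Add(5, Add(3, Pow(U, 2))) = Add(8, Pow(U, 2)))
Mul(Add(-88, Function('N')(-2)), Pow(69, -1)) = Mul(Add(-88, Add(8, Pow(-2, 2))), Pow(69, -1)) = Mul(Add(-88, Add(8, 4)), Rational(1, 69)) = Mul(Add(-88, 12), Rational(1, 69)) = Mul(-76, Rational(1, 69)) = Rational(-76, 69)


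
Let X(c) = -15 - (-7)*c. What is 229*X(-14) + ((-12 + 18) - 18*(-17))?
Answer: -25565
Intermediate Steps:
X(c) = -15 + 7*c
229*X(-14) + ((-12 + 18) - 18*(-17)) = 229*(-15 + 7*(-14)) + ((-12 + 18) - 18*(-17)) = 229*(-15 - 98) + (6 + 306) = 229*(-113) + 312 = -25877 + 312 = -25565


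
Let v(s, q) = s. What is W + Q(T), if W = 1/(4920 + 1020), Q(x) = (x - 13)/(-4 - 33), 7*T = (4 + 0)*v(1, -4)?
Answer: 517039/1538460 ≈ 0.33608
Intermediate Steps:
T = 4/7 (T = ((4 + 0)*1)/7 = (4*1)/7 = (⅐)*4 = 4/7 ≈ 0.57143)
Q(x) = 13/37 - x/37 (Q(x) = (-13 + x)/(-37) = (-13 + x)*(-1/37) = 13/37 - x/37)
W = 1/5940 ≈ 0.00016835
W + Q(T) = 1/5940 + (13/37 - 1/37*4/7) = 1/5940 + (13/37 - 4/259) = 1/5940 + 87/259 = 517039/1538460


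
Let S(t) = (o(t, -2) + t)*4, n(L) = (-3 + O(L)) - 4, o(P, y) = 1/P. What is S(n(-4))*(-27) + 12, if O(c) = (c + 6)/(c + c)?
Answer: 23487/29 ≈ 809.90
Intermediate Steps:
O(c) = (6 + c)/(2*c) (O(c) = (6 + c)/((2*c)) = (6 + c)*(1/(2*c)) = (6 + c)/(2*c))
n(L) = -7 + (6 + L)/(2*L) (n(L) = (-3 + (6 + L)/(2*L)) - 4 = -7 + (6 + L)/(2*L))
S(t) = 4*t + 4/t (S(t) = (1/t + t)*4 = (t + 1/t)*4 = 4*t + 4/t)
S(n(-4))*(-27) + 12 = (4*(-13/2 + 3/(-4)) + 4/(-13/2 + 3/(-4)))*(-27) + 12 = (4*(-13/2 + 3*(-¼)) + 4/(-13/2 + 3*(-¼)))*(-27) + 12 = (4*(-13/2 - ¾) + 4/(-13/2 - ¾))*(-27) + 12 = (4*(-29/4) + 4/(-29/4))*(-27) + 12 = (-29 + 4*(-4/29))*(-27) + 12 = (-29 - 16/29)*(-27) + 12 = -857/29*(-27) + 12 = 23139/29 + 12 = 23487/29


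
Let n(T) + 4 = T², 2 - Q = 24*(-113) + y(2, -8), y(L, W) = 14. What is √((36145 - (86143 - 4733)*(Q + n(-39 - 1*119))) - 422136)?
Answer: I*√2252186591 ≈ 47457.0*I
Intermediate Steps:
Q = 2700 (Q = 2 - (24*(-113) + 14) = 2 - (-2712 + 14) = 2 - 1*(-2698) = 2 + 2698 = 2700)
n(T) = -4 + T²
√((36145 - (86143 - 4733)*(Q + n(-39 - 1*119))) - 422136) = √((36145 - (86143 - 4733)*(2700 + (-4 + (-39 - 1*119)²))) - 422136) = √((36145 - 81410*(2700 + (-4 + (-39 - 119)²))) - 422136) = √((36145 - 81410*(2700 + (-4 + (-158)²))) - 422136) = √((36145 - 81410*(2700 + (-4 + 24964))) - 422136) = √((36145 - 81410*(2700 + 24960)) - 422136) = √((36145 - 81410*27660) - 422136) = √((36145 - 1*2251800600) - 422136) = √((36145 - 2251800600) - 422136) = √(-2251764455 - 422136) = √(-2252186591) = I*√2252186591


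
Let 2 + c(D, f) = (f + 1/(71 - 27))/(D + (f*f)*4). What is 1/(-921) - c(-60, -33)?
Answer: 38814395/19343456 ≈ 2.0066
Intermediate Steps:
c(D, f) = -2 + (1/44 + f)/(D + 4*f**2) (c(D, f) = -2 + (f + 1/(71 - 27))/(D + (f*f)*4) = -2 + (f + 1/44)/(D + f**2*4) = -2 + (f + 1/44)/(D + 4*f**2) = -2 + (1/44 + f)/(D + 4*f**2))
1/(-921) - c(-60, -33) = 1/(-921) - (1/44 - 33 - 8*(-33)**2 - 2*(-60))/(-60 + 4*(-33)**2) = -1/921 - (1/44 - 33 - 8*1089 + 120)/(-60 + 4*1089) = -1/921 - (1/44 - 33 - 8712 + 120)/(-60 + 4356) = -1/921 - (-379499)/(4296*44) = -1/921 - 1*(-379499/189024) = -1/921 + 379499/189024 = 38814395/19343456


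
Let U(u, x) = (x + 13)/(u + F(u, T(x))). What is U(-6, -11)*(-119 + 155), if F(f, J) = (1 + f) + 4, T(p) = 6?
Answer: -72/7 ≈ -10.286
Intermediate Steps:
F(f, J) = 5 + f
U(u, x) = (13 + x)/(5 + 2*u) (U(u, x) = (x + 13)/(u + (5 + u)) = (13 + x)/(5 + 2*u))
U(-6, -11)*(-119 + 155) = ((13 - 11)/(5 + 2*(-6)))*(-119 + 155) = (2/(5 - 12))*36 = (2/(-7))*36 = -⅐*2*36 = -2/7*36 = -72/7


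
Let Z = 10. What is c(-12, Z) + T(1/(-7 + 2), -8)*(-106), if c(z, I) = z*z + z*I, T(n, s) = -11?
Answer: 1190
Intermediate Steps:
c(z, I) = z**2 + I*z
c(-12, Z) + T(1/(-7 + 2), -8)*(-106) = -12*(10 - 12) - 11*(-106) = -12*(-2) + 1166 = 24 + 1166 = 1190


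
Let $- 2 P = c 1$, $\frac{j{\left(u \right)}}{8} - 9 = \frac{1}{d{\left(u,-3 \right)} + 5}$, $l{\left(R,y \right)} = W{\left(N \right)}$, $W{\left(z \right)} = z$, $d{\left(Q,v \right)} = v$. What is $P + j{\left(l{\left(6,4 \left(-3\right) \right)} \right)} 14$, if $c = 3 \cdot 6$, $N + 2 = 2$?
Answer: $1055$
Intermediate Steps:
$N = 0$ ($N = -2 + 2 = 0$)
$l{\left(R,y \right)} = 0$
$j{\left(u \right)} = 76$ ($j{\left(u \right)} = 72 + \frac{8}{-3 + 5} = 72 + \frac{8}{2} = 72 + 8 \cdot \frac{1}{2} = 72 + 4 = 76$)
$c = 18$
$P = -9$ ($P = - \frac{18 \cdot 1}{2} = \left(- \frac{1}{2}\right) 18 = -9$)
$P + j{\left(l{\left(6,4 \left(-3\right) \right)} \right)} 14 = -9 + 76 \cdot 14 = -9 + 1064 = 1055$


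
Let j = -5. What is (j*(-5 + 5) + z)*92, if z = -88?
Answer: -8096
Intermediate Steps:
(j*(-5 + 5) + z)*92 = (-5*(-5 + 5) - 88)*92 = (-5*0 - 88)*92 = (0 - 88)*92 = -88*92 = -8096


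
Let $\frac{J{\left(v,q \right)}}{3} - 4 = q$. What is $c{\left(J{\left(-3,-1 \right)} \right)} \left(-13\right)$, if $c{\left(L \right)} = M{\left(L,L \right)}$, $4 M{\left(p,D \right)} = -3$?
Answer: $\frac{39}{4} \approx 9.75$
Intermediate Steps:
$J{\left(v,q \right)} = 12 + 3 q$
$M{\left(p,D \right)} = - \frac{3}{4}$ ($M{\left(p,D \right)} = \frac{1}{4} \left(-3\right) = - \frac{3}{4}$)
$c{\left(L \right)} = - \frac{3}{4}$
$c{\left(J{\left(-3,-1 \right)} \right)} \left(-13\right) = \left(- \frac{3}{4}\right) \left(-13\right) = \frac{39}{4}$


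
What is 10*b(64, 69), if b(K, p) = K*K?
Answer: 40960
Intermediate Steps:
b(K, p) = K²
10*b(64, 69) = 10*64² = 10*4096 = 40960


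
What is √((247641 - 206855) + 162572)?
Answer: √203358 ≈ 450.95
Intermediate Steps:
√((247641 - 206855) + 162572) = √(40786 + 162572) = √203358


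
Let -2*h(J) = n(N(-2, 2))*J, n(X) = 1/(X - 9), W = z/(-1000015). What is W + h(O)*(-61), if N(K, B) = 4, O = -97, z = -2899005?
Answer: 1189215761/2000030 ≈ 594.60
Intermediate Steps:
W = 579801/200003 (W = -2899005/(-1000015) = -2899005*(-1/1000015) = 579801/200003 ≈ 2.8990)
n(X) = 1/(-9 + X)
h(J) = J/10 (h(J) = -J/(2*(-9 + 4)) = -J/(2*(-5)) = -(-1)*J/10 = J/10)
W + h(O)*(-61) = 579801/200003 + ((⅒)*(-97))*(-61) = 579801/200003 - 97/10*(-61) = 579801/200003 + 5917/10 = 1189215761/2000030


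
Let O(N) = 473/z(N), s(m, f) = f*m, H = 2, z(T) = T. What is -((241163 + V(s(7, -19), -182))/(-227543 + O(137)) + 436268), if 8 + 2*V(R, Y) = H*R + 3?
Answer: -3885632448359/8906548 ≈ -4.3627e+5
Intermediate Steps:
V(R, Y) = -5/2 + R (V(R, Y) = -4 + (2*R + 3)/2 = -4 + (3 + 2*R)/2 = -4 + (3/2 + R) = -5/2 + R)
O(N) = 473/N
-((241163 + V(s(7, -19), -182))/(-227543 + O(137)) + 436268) = -((241163 + (-5/2 - 19*7))/(-227543 + 473/137) + 436268) = -((241163 + (-5/2 - 133))/(-227543 + 473*(1/137)) + 436268) = -((241163 - 271/2)/(-227543 + 473/137) + 436268) = -(482055/(2*(-31172918/137)) + 436268) = -((482055/2)*(-137/31172918) + 436268) = -(-9434505/8906548 + 436268) = -1*3885632448359/8906548 = -3885632448359/8906548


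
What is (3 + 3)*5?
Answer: 30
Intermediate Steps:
(3 + 3)*5 = 6*5 = 30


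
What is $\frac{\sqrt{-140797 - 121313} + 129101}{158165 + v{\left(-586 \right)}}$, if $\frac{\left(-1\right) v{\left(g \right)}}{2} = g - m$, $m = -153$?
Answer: $\frac{129101}{159031} + \frac{i \sqrt{262110}}{159031} \approx 0.8118 + 0.0032193 i$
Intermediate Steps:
$v{\left(g \right)} = -306 - 2 g$ ($v{\left(g \right)} = - 2 \left(g - -153\right) = - 2 \left(g + 153\right) = - 2 \left(153 + g\right) = -306 - 2 g$)
$\frac{\sqrt{-140797 - 121313} + 129101}{158165 + v{\left(-586 \right)}} = \frac{\sqrt{-140797 - 121313} + 129101}{158165 - -866} = \frac{\sqrt{-262110} + 129101}{158165 + \left(-306 + 1172\right)} = \frac{i \sqrt{262110} + 129101}{158165 + 866} = \frac{129101 + i \sqrt{262110}}{159031} = \left(129101 + i \sqrt{262110}\right) \frac{1}{159031} = \frac{129101}{159031} + \frac{i \sqrt{262110}}{159031}$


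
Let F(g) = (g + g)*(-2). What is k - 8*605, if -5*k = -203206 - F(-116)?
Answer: 35894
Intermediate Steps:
F(g) = -4*g (F(g) = (2*g)*(-2) = -4*g)
k = 40734 (k = -(-203206 - (-4)*(-116))/5 = -(-203206 - 1*464)/5 = -(-203206 - 464)/5 = -⅕*(-203670) = 40734)
k - 8*605 = 40734 - 8*605 = 40734 - 1*4840 = 40734 - 4840 = 35894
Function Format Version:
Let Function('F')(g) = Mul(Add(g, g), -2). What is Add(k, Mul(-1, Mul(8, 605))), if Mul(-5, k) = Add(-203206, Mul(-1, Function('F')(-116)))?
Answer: 35894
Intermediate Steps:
Function('F')(g) = Mul(-4, g) (Function('F')(g) = Mul(Mul(2, g), -2) = Mul(-4, g))
k = 40734 (k = Mul(Rational(-1, 5), Add(-203206, Mul(-1, Mul(-4, -116)))) = Mul(Rational(-1, 5), Add(-203206, Mul(-1, 464))) = Mul(Rational(-1, 5), Add(-203206, -464)) = Mul(Rational(-1, 5), -203670) = 40734)
Add(k, Mul(-1, Mul(8, 605))) = Add(40734, Mul(-1, Mul(8, 605))) = Add(40734, Mul(-1, 4840)) = Add(40734, -4840) = 35894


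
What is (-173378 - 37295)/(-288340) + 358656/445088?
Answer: 6161965477/4010521060 ≈ 1.5364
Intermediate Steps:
(-173378 - 37295)/(-288340) + 358656/445088 = -210673*(-1/288340) + 358656*(1/445088) = 210673/288340 + 11208/13909 = 6161965477/4010521060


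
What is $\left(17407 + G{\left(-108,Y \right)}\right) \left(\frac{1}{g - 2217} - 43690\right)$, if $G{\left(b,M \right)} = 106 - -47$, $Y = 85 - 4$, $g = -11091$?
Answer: $- \frac{2552462427190}{3327} \approx -7.672 \cdot 10^{8}$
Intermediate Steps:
$Y = 81$
$G{\left(b,M \right)} = 153$ ($G{\left(b,M \right)} = 106 + 47 = 153$)
$\left(17407 + G{\left(-108,Y \right)}\right) \left(\frac{1}{g - 2217} - 43690\right) = \left(17407 + 153\right) \left(\frac{1}{-11091 - 2217} - 43690\right) = 17560 \left(\frac{1}{-13308} - 43690\right) = 17560 \left(- \frac{1}{13308} - 43690\right) = 17560 \left(- \frac{581426521}{13308}\right) = - \frac{2552462427190}{3327}$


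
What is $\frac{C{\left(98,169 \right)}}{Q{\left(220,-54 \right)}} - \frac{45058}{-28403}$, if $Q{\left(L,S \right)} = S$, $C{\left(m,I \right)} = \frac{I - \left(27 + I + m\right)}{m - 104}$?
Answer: $\frac{11048417}{9202572} \approx 1.2006$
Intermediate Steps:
$C{\left(m,I \right)} = \frac{-27 - m}{-104 + m}$ ($C{\left(m,I \right)} = \frac{I - \left(27 + I + m\right)}{-104 + m} = \frac{-27 - m}{-104 + m}$)
$\frac{C{\left(98,169 \right)}}{Q{\left(220,-54 \right)}} - \frac{45058}{-28403} = \frac{\frac{1}{-104 + 98} \left(-27 - 98\right)}{-54} - \frac{45058}{-28403} = \frac{-27 - 98}{-6} \left(- \frac{1}{54}\right) - - \frac{45058}{28403} = \left(- \frac{1}{6}\right) \left(-125\right) \left(- \frac{1}{54}\right) + \frac{45058}{28403} = \frac{125}{6} \left(- \frac{1}{54}\right) + \frac{45058}{28403} = - \frac{125}{324} + \frac{45058}{28403} = \frac{11048417}{9202572}$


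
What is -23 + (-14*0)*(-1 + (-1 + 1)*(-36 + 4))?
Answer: -23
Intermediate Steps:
-23 + (-14*0)*(-1 + (-1 + 1)*(-36 + 4)) = -23 + 0*(-1 + 0*(-32)) = -23 + 0*(-1 + 0) = -23 + 0*(-1) = -23 + 0 = -23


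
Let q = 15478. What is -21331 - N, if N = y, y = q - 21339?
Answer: -15470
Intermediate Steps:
y = -5861 (y = 15478 - 21339 = -5861)
N = -5861
-21331 - N = -21331 - 1*(-5861) = -21331 + 5861 = -15470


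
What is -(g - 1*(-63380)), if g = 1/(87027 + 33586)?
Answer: -7644451941/120613 ≈ -63380.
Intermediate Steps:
g = 1/120613 ≈ 8.2910e-6
-(g - 1*(-63380)) = -(1/120613 - 1*(-63380)) = -(1/120613 + 63380) = -1*7644451941/120613 = -7644451941/120613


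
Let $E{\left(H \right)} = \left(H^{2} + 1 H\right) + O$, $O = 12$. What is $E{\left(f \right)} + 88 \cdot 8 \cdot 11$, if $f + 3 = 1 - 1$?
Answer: $7762$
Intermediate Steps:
$f = -3$ ($f = -3 + \left(1 - 1\right) = -3 + 0 = -3$)
$E{\left(H \right)} = 12 + H + H^{2}$ ($E{\left(H \right)} = \left(H^{2} + 1 H\right) + 12 = \left(H^{2} + H\right) + 12 = \left(H + H^{2}\right) + 12 = 12 + H + H^{2}$)
$E{\left(f \right)} + 88 \cdot 8 \cdot 11 = \left(12 - 3 + \left(-3\right)^{2}\right) + 88 \cdot 8 \cdot 11 = \left(12 - 3 + 9\right) + 88 \cdot 88 = 18 + 7744 = 7762$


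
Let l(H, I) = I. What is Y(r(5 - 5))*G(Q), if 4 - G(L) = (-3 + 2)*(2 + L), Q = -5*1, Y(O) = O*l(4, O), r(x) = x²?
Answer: 0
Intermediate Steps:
Y(O) = O² (Y(O) = O*O = O²)
Q = -5
G(L) = 6 + L (G(L) = 4 - (-3 + 2)*(2 + L) = 4 - (-1)*(2 + L) = 4 - (-2 - L) = 4 + (2 + L) = 6 + L)
Y(r(5 - 5))*G(Q) = ((5 - 5)²)²*(6 - 5) = (0²)²*1 = 0²*1 = 0*1 = 0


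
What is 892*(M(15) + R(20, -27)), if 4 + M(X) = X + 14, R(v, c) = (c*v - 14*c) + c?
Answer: -146288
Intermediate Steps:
R(v, c) = -13*c + c*v (R(v, c) = (-14*c + c*v) + c = -13*c + c*v)
M(X) = 10 + X (M(X) = -4 + (X + 14) = -4 + (14 + X) = 10 + X)
892*(M(15) + R(20, -27)) = 892*((10 + 15) - 27*(-13 + 20)) = 892*(25 - 27*7) = 892*(25 - 189) = 892*(-164) = -146288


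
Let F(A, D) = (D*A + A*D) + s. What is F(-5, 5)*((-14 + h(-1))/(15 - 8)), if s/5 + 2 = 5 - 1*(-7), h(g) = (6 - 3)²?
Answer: 0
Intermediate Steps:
h(g) = 9 (h(g) = 3² = 9)
s = 50 (s = -10 + 5*(5 - 1*(-7)) = -10 + 5*(5 + 7) = -10 + 5*12 = -10 + 60 = 50)
F(A, D) = 50 + 2*A*D (F(A, D) = (D*A + A*D) + 50 = (A*D + A*D) + 50 = 2*A*D + 50 = 50 + 2*A*D)
F(-5, 5)*((-14 + h(-1))/(15 - 8)) = (50 + 2*(-5)*5)*((-14 + 9)/(15 - 8)) = (50 - 50)*(-5/7) = 0*(-5*⅐) = 0*(-5/7) = 0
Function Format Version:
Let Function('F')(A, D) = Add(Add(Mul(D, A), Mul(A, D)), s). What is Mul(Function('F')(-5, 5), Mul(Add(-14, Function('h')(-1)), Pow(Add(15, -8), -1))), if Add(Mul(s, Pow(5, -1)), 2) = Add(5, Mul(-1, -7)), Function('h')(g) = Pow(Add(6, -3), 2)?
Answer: 0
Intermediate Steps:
Function('h')(g) = 9 (Function('h')(g) = Pow(3, 2) = 9)
s = 50 (s = Add(-10, Mul(5, Add(5, Mul(-1, -7)))) = Add(-10, Mul(5, Add(5, 7))) = Add(-10, Mul(5, 12)) = Add(-10, 60) = 50)
Function('F')(A, D) = Add(50, Mul(2, A, D)) (Function('F')(A, D) = Add(Add(Mul(D, A), Mul(A, D)), 50) = Add(Add(Mul(A, D), Mul(A, D)), 50) = Add(Mul(2, A, D), 50) = Add(50, Mul(2, A, D)))
Mul(Function('F')(-5, 5), Mul(Add(-14, Function('h')(-1)), Pow(Add(15, -8), -1))) = Mul(Add(50, Mul(2, -5, 5)), Mul(Add(-14, 9), Pow(Add(15, -8), -1))) = Mul(Add(50, -50), Mul(-5, Pow(7, -1))) = Mul(0, Mul(-5, Rational(1, 7))) = Mul(0, Rational(-5, 7)) = 0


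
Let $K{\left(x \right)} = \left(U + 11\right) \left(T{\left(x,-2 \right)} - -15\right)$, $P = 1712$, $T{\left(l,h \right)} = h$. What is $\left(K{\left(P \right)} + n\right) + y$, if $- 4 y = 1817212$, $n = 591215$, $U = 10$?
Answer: $137185$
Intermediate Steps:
$y = -454303$ ($y = \left(- \frac{1}{4}\right) 1817212 = -454303$)
$K{\left(x \right)} = 273$ ($K{\left(x \right)} = \left(10 + 11\right) \left(-2 - -15\right) = 21 \left(-2 + 15\right) = 21 \cdot 13 = 273$)
$\left(K{\left(P \right)} + n\right) + y = \left(273 + 591215\right) - 454303 = 591488 - 454303 = 137185$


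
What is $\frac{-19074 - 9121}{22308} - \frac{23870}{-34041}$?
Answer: $- \frac{6782445}{12053756} \approx -0.56268$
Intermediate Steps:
$\frac{-19074 - 9121}{22308} - \frac{23870}{-34041} = \left(-19074 - 9121\right) \frac{1}{22308} - - \frac{3410}{4863} = \left(-28195\right) \frac{1}{22308} + \frac{3410}{4863} = - \frac{28195}{22308} + \frac{3410}{4863} = - \frac{6782445}{12053756}$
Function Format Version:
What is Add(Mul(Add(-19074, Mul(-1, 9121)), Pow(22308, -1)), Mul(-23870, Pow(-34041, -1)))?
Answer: Rational(-6782445, 12053756) ≈ -0.56268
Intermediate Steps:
Add(Mul(Add(-19074, Mul(-1, 9121)), Pow(22308, -1)), Mul(-23870, Pow(-34041, -1))) = Add(Mul(Add(-19074, -9121), Rational(1, 22308)), Mul(-23870, Rational(-1, 34041))) = Add(Mul(-28195, Rational(1, 22308)), Rational(3410, 4863)) = Add(Rational(-28195, 22308), Rational(3410, 4863)) = Rational(-6782445, 12053756)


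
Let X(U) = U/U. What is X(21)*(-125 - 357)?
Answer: -482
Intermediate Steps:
X(U) = 1
X(21)*(-125 - 357) = 1*(-125 - 357) = 1*(-482) = -482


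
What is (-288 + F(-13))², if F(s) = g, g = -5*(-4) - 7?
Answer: 75625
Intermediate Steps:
g = 13 (g = 20 - 7 = 13)
F(s) = 13
(-288 + F(-13))² = (-288 + 13)² = (-275)² = 75625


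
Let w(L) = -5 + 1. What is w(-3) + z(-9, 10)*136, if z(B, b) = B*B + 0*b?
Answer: 11012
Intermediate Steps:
w(L) = -4
z(B, b) = B² (z(B, b) = B² + 0 = B²)
w(-3) + z(-9, 10)*136 = -4 + (-9)²*136 = -4 + 81*136 = -4 + 11016 = 11012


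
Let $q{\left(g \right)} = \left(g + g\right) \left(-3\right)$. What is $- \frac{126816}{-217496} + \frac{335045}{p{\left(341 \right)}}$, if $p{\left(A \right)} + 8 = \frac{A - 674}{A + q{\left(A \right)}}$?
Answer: $- \frac{15530409705011}{361777409} \approx -42928.0$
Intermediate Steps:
$q{\left(g \right)} = - 6 g$ ($q{\left(g \right)} = 2 g \left(-3\right) = - 6 g$)
$p{\left(A \right)} = -8 - \frac{-674 + A}{5 A}$ ($p{\left(A \right)} = -8 + \frac{A - 674}{A - 6 A} = -8 + \frac{-674 + A}{\left(-5\right) A} = -8 + \left(-674 + A\right) \left(- \frac{1}{5 A}\right) = -8 - \frac{-674 + A}{5 A}$)
$- \frac{126816}{-217496} + \frac{335045}{p{\left(341 \right)}} = - \frac{126816}{-217496} + \frac{335045}{\frac{1}{5} \cdot \frac{1}{341} \left(674 - 13981\right)} = \left(-126816\right) \left(- \frac{1}{217496}\right) + \frac{335045}{\frac{1}{5} \cdot \frac{1}{341} \left(674 - 13981\right)} = \frac{15852}{27187} + \frac{335045}{\frac{1}{5} \cdot \frac{1}{341} \left(-13307\right)} = \frac{15852}{27187} + \frac{335045}{- \frac{13307}{1705}} = \frac{15852}{27187} + 335045 \left(- \frac{1705}{13307}\right) = \frac{15852}{27187} - \frac{571251725}{13307} = - \frac{15530409705011}{361777409}$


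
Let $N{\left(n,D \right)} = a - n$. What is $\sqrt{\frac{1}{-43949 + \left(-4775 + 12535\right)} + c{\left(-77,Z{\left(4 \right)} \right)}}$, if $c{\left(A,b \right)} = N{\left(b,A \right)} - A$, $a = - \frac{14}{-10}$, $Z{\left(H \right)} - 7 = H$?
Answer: $\frac{2 \sqrt{61298576810}}{60315} \approx 8.2097$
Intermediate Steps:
$Z{\left(H \right)} = 7 + H$
$a = \frac{7}{5}$ ($a = \left(-14\right) \left(- \frac{1}{10}\right) = \frac{7}{5} \approx 1.4$)
$N{\left(n,D \right)} = \frac{7}{5} - n$
$c{\left(A,b \right)} = \frac{7}{5} - A - b$ ($c{\left(A,b \right)} = \left(\frac{7}{5} - b\right) - A = \frac{7}{5} - A - b$)
$\sqrt{\frac{1}{-43949 + \left(-4775 + 12535\right)} + c{\left(-77,Z{\left(4 \right)} \right)}} = \sqrt{\frac{1}{-43949 + \left(-4775 + 12535\right)} - - \frac{337}{5}} = \sqrt{\frac{1}{-43949 + 7760} + \left(\frac{7}{5} + 77 - 11\right)} = \sqrt{\frac{1}{-36189} + \left(\frac{7}{5} + 77 - 11\right)} = \sqrt{- \frac{1}{36189} + \frac{337}{5}} = \sqrt{\frac{12195688}{180945}} = \frac{2 \sqrt{61298576810}}{60315}$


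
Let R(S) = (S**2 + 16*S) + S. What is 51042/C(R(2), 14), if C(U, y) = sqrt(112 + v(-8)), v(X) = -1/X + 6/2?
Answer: 34028*sqrt(1842)/307 ≈ 4757.1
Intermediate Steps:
v(X) = 3 - 1/X (v(X) = -1/X + 6*(1/2) = -1/X + 3 = 3 - 1/X)
R(S) = S**2 + 17*S
C(U, y) = sqrt(1842)/4 (C(U, y) = sqrt(112 + (3 - 1/(-8))) = sqrt(112 + (3 - 1*(-1/8))) = sqrt(112 + (3 + 1/8)) = sqrt(112 + 25/8) = sqrt(921/8) = sqrt(1842)/4)
51042/C(R(2), 14) = 51042/((sqrt(1842)/4)) = 51042*(2*sqrt(1842)/921) = 34028*sqrt(1842)/307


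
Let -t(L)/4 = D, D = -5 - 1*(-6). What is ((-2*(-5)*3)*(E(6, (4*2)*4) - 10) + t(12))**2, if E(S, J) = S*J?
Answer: 29767936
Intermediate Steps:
E(S, J) = J*S
D = 1 (D = -5 + 6 = 1)
t(L) = -4 (t(L) = -4*1 = -4)
((-2*(-5)*3)*(E(6, (4*2)*4) - 10) + t(12))**2 = ((-2*(-5)*3)*(((4*2)*4)*6 - 10) - 4)**2 = ((10*3)*((8*4)*6 - 10) - 4)**2 = (30*(32*6 - 10) - 4)**2 = (30*(192 - 10) - 4)**2 = (30*182 - 4)**2 = (5460 - 4)**2 = 5456**2 = 29767936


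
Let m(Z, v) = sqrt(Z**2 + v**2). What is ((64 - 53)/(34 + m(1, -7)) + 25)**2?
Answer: 392675313/611618 - 770660*sqrt(2)/305809 ≈ 638.46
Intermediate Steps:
((64 - 53)/(34 + m(1, -7)) + 25)**2 = ((64 - 53)/(34 + sqrt(1**2 + (-7)**2)) + 25)**2 = (11/(34 + sqrt(1 + 49)) + 25)**2 = (11/(34 + sqrt(50)) + 25)**2 = (11/(34 + 5*sqrt(2)) + 25)**2 = (25 + 11/(34 + 5*sqrt(2)))**2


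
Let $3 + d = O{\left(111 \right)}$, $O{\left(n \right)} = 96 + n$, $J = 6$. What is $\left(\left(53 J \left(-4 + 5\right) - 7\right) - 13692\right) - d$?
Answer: $-13585$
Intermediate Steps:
$d = 204$ ($d = -3 + \left(96 + 111\right) = -3 + 207 = 204$)
$\left(\left(53 J \left(-4 + 5\right) - 7\right) - 13692\right) - d = \left(\left(53 \cdot 6 \left(-4 + 5\right) - 7\right) - 13692\right) - 204 = \left(\left(53 \cdot 6 \cdot 1 - 7\right) - 13692\right) - 204 = \left(\left(53 \cdot 6 - 7\right) - 13692\right) - 204 = \left(\left(318 - 7\right) - 13692\right) - 204 = \left(311 - 13692\right) - 204 = -13381 - 204 = -13585$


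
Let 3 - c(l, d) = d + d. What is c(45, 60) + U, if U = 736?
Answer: 619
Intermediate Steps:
c(l, d) = 3 - 2*d (c(l, d) = 3 - (d + d) = 3 - 2*d)
c(45, 60) + U = (3 - 2*60) + 736 = (3 - 120) + 736 = -117 + 736 = 619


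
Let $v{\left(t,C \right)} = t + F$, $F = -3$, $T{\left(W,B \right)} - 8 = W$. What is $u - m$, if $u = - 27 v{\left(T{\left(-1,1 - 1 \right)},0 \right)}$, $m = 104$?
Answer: $-212$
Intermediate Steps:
$T{\left(W,B \right)} = 8 + W$
$v{\left(t,C \right)} = -3 + t$ ($v{\left(t,C \right)} = t - 3 = -3 + t$)
$u = -108$ ($u = - 27 \left(-3 + \left(8 - 1\right)\right) = - 27 \left(-3 + 7\right) = \left(-27\right) 4 = -108$)
$u - m = -108 - 104 = -212$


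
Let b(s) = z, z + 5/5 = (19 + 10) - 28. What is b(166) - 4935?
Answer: -4935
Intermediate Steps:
z = 0 (z = -1 + ((19 + 10) - 28) = -1 + (29 - 28) = -1 + 1 = 0)
b(s) = 0
b(166) - 4935 = 0 - 4935 = -4935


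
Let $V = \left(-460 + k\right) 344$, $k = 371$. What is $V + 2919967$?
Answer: $2889351$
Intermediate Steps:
$V = -30616$ ($V = \left(-460 + 371\right) 344 = \left(-89\right) 344 = -30616$)
$V + 2919967 = -30616 + 2919967 = 2889351$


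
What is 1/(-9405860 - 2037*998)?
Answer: -1/11438786 ≈ -8.7422e-8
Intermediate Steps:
1/(-9405860 - 2037*998) = 1/(-9405860 - 2032926) = 1/(-11438786) = -1/11438786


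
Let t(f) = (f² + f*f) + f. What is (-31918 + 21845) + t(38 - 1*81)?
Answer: -6418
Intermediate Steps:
t(f) = f + 2*f² (t(f) = (f² + f²) + f = 2*f² + f = f + 2*f²)
(-31918 + 21845) + t(38 - 1*81) = (-31918 + 21845) + (38 - 1*81)*(1 + 2*(38 - 1*81)) = -10073 + (38 - 81)*(1 + 2*(38 - 81)) = -10073 - 43*(1 + 2*(-43)) = -10073 - 43*(1 - 86) = -10073 - 43*(-85) = -10073 + 3655 = -6418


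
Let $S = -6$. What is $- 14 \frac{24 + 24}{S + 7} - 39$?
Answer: $-711$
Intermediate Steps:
$- 14 \frac{24 + 24}{S + 7} - 39 = - 14 \frac{24 + 24}{-6 + 7} - 39 = - 14 \cdot \frac{48}{1} - 39 = - 14 \cdot 48 \cdot 1 - 39 = \left(-14\right) 48 - 39 = -672 - 39 = -711$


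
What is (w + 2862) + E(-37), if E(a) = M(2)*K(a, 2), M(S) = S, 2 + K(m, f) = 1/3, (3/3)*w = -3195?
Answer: -1009/3 ≈ -336.33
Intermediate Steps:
w = -3195
K(m, f) = -5/3 (K(m, f) = -2 + 1/3 = -5/3)
E(a) = -10/3 (E(a) = 2*(-5/3) = -10/3)
(w + 2862) + E(-37) = (-3195 + 2862) - 10/3 = -333 - 10/3 = -1009/3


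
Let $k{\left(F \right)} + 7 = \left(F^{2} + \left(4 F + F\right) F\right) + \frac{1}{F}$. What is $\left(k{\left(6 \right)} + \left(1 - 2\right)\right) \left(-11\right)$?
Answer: $- \frac{13739}{6} \approx -2289.8$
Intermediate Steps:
$k{\left(F \right)} = -7 + \frac{1}{F} + 6 F^{2}$ ($k{\left(F \right)} = -7 + \left(\left(F^{2} + \left(4 F + F\right) F\right) + \frac{1}{F}\right) = -7 + \left(\left(F^{2} + 5 F F\right) + \frac{1}{F}\right) = -7 + \left(\left(F^{2} + 5 F^{2}\right) + \frac{1}{F}\right) = -7 + \left(6 F^{2} + \frac{1}{F}\right) = -7 + \left(\frac{1}{F} + 6 F^{2}\right) = -7 + \frac{1}{F} + 6 F^{2}$)
$\left(k{\left(6 \right)} + \left(1 - 2\right)\right) \left(-11\right) = \left(\left(-7 + \frac{1}{6} + 6 \cdot 6^{2}\right) + \left(1 - 2\right)\right) \left(-11\right) = \left(\left(-7 + \frac{1}{6} + 6 \cdot 36\right) + \left(1 - 2\right)\right) \left(-11\right) = \left(\left(-7 + \frac{1}{6} + 216\right) - 1\right) \left(-11\right) = \left(\frac{1255}{6} - 1\right) \left(-11\right) = \frac{1249}{6} \left(-11\right) = - \frac{13739}{6}$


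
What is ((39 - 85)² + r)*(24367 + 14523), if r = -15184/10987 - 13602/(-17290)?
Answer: 1562807641181166/18996523 ≈ 8.2268e+7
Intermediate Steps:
r = -56543093/94982615 (r = -15184*1/10987 - 13602*(-1/17290) = -15184/10987 + 6801/8645 = -56543093/94982615 ≈ -0.59530)
((39 - 85)² + r)*(24367 + 14523) = ((39 - 85)² - 56543093/94982615)*(24367 + 14523) = ((-46)² - 56543093/94982615)*38890 = (2116 - 56543093/94982615)*38890 = (200926670247/94982615)*38890 = 1562807641181166/18996523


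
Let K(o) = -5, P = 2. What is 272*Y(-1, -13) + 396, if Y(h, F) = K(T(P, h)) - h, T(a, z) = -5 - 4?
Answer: -692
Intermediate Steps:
T(a, z) = -9
Y(h, F) = -5 - h
272*Y(-1, -13) + 396 = 272*(-5 - 1*(-1)) + 396 = 272*(-5 + 1) + 396 = 272*(-4) + 396 = -1088 + 396 = -692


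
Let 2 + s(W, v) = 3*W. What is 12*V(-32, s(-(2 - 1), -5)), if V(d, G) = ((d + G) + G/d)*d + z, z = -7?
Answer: 14064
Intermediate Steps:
s(W, v) = -2 + 3*W
V(d, G) = -7 + d*(G + d + G/d) (V(d, G) = ((d + G) + G/d)*d - 7 = ((G + d) + G/d)*d - 7 = (G + d + G/d)*d - 7 = d*(G + d + G/d) - 7 = -7 + d*(G + d + G/d))
12*V(-32, s(-(2 - 1), -5)) = 12*(-7 + (-2 + 3*(-(2 - 1))) + (-32)**2 + (-2 + 3*(-(2 - 1)))*(-32)) = 12*(-7 + (-2 + 3*(-1*1)) + 1024 + (-2 + 3*(-1*1))*(-32)) = 12*(-7 + (-2 + 3*(-1)) + 1024 + (-2 + 3*(-1))*(-32)) = 12*(-7 + (-2 - 3) + 1024 + (-2 - 3)*(-32)) = 12*(-7 - 5 + 1024 - 5*(-32)) = 12*(-7 - 5 + 1024 + 160) = 12*1172 = 14064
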